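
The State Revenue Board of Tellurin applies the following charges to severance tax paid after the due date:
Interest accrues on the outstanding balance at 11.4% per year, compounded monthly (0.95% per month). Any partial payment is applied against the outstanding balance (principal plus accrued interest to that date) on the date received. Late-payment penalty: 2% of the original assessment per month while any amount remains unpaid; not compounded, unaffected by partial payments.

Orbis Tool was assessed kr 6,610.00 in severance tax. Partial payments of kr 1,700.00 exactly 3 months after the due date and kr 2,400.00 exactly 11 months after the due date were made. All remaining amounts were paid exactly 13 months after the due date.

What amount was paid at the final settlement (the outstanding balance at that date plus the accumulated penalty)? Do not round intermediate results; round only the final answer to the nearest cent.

Balance at month 3: kr 6,610.0000 × (1 + 0.0095)^3 = kr 6,800.1803…
After kr 1,700.00 payment: kr 6,800.1803… − kr 1,700.00 = kr 5,100.1803…
Balance at month 11: kr 5,100.1803… × (1 + 0.0095)^8 = kr 5,500.9300…
After kr 2,400.00 payment: kr 5,500.9300… − kr 2,400.00 = kr 3,100.9300…
Balance at month 13: kr 3,100.9300… × (1 + 0.0095)^2 = kr 3,160.1275…
Penalty: 13 × 2% × kr 6,610.00 = kr 1,718.60
Final settlement = outstanding balance + penalty = kr 3,160.1275… + kr 1,718.60 = kr 4,878.73

kr 4,878.73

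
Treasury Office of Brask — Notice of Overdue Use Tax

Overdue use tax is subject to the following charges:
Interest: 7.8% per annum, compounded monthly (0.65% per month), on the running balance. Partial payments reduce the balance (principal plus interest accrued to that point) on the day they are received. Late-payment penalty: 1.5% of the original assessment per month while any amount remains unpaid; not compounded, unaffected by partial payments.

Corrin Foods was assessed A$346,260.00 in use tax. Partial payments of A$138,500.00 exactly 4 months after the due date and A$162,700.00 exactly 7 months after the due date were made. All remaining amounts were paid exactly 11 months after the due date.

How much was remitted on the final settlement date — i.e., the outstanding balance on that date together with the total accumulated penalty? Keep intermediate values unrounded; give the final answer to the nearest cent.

Balance at month 4: A$346,260.0000 × (1 + 0.0065)^4 = A$355,350.9179…
After A$138,500.00 payment: A$355,350.9179… − A$138,500.00 = A$216,850.9179…
Balance at month 7: A$216,850.9179… × (1 + 0.0065)^3 = A$221,107.0562…
After A$162,700.00 payment: A$221,107.0562… − A$162,700.00 = A$58,407.0562…
Balance at month 11: A$58,407.0562… × (1 + 0.0065)^4 = A$59,940.5101…
Penalty: 11 × 1.5% × A$346,260.00 = A$57,132.90
Final settlement = outstanding balance + penalty = A$59,940.5101… + A$57,132.90 = A$117,073.41

A$117,073.41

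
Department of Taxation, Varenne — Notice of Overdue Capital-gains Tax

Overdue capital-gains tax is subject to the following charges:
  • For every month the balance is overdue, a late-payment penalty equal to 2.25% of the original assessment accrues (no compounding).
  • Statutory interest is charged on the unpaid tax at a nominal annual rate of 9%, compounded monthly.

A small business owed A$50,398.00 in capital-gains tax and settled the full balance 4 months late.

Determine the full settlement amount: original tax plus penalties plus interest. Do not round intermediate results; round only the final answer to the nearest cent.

Late-payment penalty = 2.25% × A$50,398.00 × 4 mo = A$4,535.82
Interest (9%/yr ÷ 12 = 0.75%/month): A$50,398.00 × ((1 + 0.0075)^4 − 1) = A$1,529.0345…
Total = A$50,398.00 + A$4,535.8200 + A$1,529.0345… = A$56,462.85

A$56,462.85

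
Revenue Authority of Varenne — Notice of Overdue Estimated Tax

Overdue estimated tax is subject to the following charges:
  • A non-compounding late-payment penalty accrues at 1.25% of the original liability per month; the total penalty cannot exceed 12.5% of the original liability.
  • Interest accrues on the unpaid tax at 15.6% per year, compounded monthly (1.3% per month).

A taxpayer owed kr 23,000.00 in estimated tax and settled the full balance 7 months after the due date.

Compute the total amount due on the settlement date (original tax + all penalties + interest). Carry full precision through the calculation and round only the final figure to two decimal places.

kr 27,188.92

Penalty: 7 × 1.25% × kr 23,000.00 = kr 2,012.50 (below the 12.5% cap of kr 2,875.00)
Interest: kr 23,000.00 × ((1 + 0.013)^7 − 1) = kr 23,000.00 × 0.0946269… = kr 2,176.4188…
Total = kr 23,000.00 + kr 2,012.5000 + kr 2,176.4188… = kr 27,188.92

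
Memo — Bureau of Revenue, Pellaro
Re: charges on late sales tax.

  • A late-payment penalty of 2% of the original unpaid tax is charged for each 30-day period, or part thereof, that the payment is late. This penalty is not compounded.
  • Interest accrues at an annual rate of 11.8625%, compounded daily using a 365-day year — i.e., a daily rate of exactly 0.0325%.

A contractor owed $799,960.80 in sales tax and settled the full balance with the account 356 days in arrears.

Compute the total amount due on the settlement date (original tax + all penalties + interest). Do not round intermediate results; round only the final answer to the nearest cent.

Penalty periods: ⌈356/30⌉ = 12; penalty = 12 × 2% × $799,960.80 = $191,990.59…
Interest: $799,960.80 × ((1 + 0.000325)^356 − 1) = $799,960.80 × 0.12263792… = $98,105.5296…
Total = $799,960.80 + $191,990.5920 + $98,105.5296… = $1,090,056.92

$1,090,056.92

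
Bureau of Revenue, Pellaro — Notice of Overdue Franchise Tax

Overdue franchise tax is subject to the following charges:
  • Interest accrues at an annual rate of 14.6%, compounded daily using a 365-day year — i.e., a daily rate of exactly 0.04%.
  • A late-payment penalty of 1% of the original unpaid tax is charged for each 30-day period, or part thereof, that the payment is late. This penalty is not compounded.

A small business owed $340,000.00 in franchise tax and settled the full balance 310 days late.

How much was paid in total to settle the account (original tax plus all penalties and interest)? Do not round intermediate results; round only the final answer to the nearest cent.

Penalty periods: ⌈310/30⌉ = 11; penalty = 11 × 1% × $340,000.00 = $37,400.00
Interest: $340,000.00 × ((1 + 0.0004)^310 − 1) = $340,000.00 × 0.13198780… = $44,875.8536…
Total = $340,000.00 + $37,400.0000 + $44,875.8536… = $422,275.85

$422,275.85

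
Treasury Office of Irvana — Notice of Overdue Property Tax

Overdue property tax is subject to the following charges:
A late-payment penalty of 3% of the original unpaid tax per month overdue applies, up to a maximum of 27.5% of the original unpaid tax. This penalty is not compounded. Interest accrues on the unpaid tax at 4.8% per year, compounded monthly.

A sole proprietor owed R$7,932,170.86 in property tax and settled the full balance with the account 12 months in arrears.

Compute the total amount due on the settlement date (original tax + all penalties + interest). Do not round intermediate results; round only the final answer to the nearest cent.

R$10,502,751.12

Penalty (uncapped): 12 × 3% × R$7,932,170.86 = R$2,855,581.51…; cap = 27.5% × R$7,932,170.86 = R$2,181,346.99… → penalty = R$2,181,346.99…
Interest (4.8%/yr ÷ 12 = 0.4%/month): R$7,932,170.86 × ((1 + 0.004)^12 − 1) = R$389,233.2703…
Total = R$7,932,170.86 + R$2,181,346.9865 + R$389,233.2703… = R$10,502,751.12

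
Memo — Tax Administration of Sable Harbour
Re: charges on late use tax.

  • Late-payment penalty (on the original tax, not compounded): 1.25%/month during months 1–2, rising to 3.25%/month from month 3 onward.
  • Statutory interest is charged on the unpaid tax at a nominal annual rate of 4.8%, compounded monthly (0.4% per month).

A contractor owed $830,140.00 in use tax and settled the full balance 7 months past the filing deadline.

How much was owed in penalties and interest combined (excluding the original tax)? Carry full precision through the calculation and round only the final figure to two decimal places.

$179,175.96

Penalty, months 1–2: 2 × 1.25% × $830,140.00 = $20,753.50
Penalty, months 3–7: 5 × 3.25% × $830,140.00 = $134,897.75
Interest: $830,140.00 × ((1 + 0.004)^7 − 1) = $830,140.00 × 0.0283382… = $23,524.7140…
Penalties + interest = $155,651.2500 + $23,524.7140… = $179,175.96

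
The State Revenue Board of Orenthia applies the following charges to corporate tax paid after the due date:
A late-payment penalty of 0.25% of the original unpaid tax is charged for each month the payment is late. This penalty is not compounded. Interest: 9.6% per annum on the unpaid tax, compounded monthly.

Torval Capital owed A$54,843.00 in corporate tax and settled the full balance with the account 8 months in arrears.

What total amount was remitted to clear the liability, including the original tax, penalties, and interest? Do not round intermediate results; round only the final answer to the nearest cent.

A$59,549.68

Late-payment penalty = 0.25% × A$54,843.00 × 8 mo = A$1,096.86
Interest (9.6%/yr ÷ 12 = 0.8%/month): A$54,843.00 × ((1 + 0.008)^8 − 1) = A$3,609.8189…
Total = A$54,843.00 + A$1,096.8600 + A$3,609.8189… = A$59,549.68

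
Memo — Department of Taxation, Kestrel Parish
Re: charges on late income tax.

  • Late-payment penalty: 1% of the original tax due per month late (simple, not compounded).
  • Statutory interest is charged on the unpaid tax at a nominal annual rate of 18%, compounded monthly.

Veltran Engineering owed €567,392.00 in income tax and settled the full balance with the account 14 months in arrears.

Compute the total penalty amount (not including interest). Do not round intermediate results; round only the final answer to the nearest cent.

€79,434.88

Late-payment penalty = 1% × €567,392.00 × 14 mo = €79,434.88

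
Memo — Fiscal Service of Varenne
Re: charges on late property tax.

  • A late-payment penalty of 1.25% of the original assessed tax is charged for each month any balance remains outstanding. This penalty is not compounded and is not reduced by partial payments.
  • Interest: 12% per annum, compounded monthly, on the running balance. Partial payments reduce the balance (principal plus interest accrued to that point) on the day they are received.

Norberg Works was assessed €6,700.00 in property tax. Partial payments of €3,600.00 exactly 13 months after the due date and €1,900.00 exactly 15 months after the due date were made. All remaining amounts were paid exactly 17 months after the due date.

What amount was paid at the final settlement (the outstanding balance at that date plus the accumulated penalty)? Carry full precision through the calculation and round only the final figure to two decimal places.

Monthly rate = 12% ÷ 12 = 1%
Balance at month 13: €6,700.0000 × (1 + 0.01)^13 = €7,625.2250…
After €3,600.00 payment: €7,625.2250… − €3,600.00 = €4,025.2250…
Balance at month 15: €4,025.2250… × (1 + 0.01)^2 = €4,106.1320…
After €1,900.00 payment: €4,106.1320… − €1,900.00 = €2,206.1320…
Balance at month 17: €2,206.1320… × (1 + 0.01)^2 = €2,250.4753…
Penalty: 17 × 1.25% × €6,700.00 = €1,423.75
Final settlement = outstanding balance + penalty = €2,250.4753… + €1,423.75 = €3,674.23

€3,674.23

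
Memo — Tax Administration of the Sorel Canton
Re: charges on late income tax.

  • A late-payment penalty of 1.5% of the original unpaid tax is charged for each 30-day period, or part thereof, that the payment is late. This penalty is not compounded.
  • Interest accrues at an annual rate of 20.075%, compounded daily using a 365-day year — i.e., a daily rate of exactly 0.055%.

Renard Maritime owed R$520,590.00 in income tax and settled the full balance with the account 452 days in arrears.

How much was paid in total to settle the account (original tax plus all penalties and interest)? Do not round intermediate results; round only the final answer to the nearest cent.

Penalty periods: ⌈452/30⌉ = 16; penalty = 16 × 1.5% × R$520,590.00 = R$124,941.60
Interest: R$520,590.00 × ((1 + 0.00055)^452 − 1) = R$520,590.00 × 0.28214141… = R$146,879.9989…
Total = R$520,590.00 + R$124,941.6000 + R$146,879.9989… = R$792,411.60

R$792,411.60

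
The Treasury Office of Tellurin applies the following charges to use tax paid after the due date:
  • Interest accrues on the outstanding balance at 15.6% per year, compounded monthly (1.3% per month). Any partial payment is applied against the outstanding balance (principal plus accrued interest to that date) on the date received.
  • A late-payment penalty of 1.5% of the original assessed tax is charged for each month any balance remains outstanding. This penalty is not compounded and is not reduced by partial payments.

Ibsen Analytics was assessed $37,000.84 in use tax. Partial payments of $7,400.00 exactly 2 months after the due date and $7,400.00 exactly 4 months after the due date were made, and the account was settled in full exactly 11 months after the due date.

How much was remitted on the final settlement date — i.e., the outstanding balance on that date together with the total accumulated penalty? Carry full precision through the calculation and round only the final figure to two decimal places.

Balance at month 2: $37,000.8400 × (1 + 0.013)^2 = $37,969.1150…
After $7,400.00 payment: $37,969.1150… − $7,400.00 = $30,569.1150…
Balance at month 4: $30,569.1150… × (1 + 0.013)^2 = $31,369.0782…
After $7,400.00 payment: $31,369.0782… − $7,400.00 = $23,969.0782…
Balance at month 11: $23,969.0782… × (1 + 0.013)^7 = $26,237.1978…
Penalty: 11 × 1.5% × $37,000.84 = $6,105.14…
Final settlement = outstanding balance + penalty = $26,237.1978… + $6,105.14… = $32,342.34

$32,342.34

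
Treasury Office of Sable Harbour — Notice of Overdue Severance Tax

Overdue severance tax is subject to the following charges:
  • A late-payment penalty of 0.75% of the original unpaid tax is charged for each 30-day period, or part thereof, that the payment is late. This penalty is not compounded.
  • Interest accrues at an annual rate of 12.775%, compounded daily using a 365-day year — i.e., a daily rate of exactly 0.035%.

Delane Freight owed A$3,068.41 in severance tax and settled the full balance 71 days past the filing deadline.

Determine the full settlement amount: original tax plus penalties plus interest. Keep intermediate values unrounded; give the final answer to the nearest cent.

A$3,214.64

Penalty periods: ⌈71/30⌉ = 3; penalty = 3 × 0.75% × A$3,068.41 = A$69.04…
Interest: A$3,068.41 × ((1 + 0.00035)^71 − 1) = A$3,068.41 × 0.02515688… = A$77.1916…
Total = A$3,068.41 + A$69.0392… + A$77.1916… = A$3,214.64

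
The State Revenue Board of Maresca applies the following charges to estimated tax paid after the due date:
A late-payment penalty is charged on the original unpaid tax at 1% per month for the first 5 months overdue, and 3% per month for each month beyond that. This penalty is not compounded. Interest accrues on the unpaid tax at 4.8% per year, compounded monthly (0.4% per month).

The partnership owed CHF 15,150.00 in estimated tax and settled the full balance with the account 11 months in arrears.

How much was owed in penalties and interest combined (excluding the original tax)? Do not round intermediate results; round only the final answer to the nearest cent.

CHF 4,164.59

Penalty, months 1–5: 5 × 1% × CHF 15,150.00 = CHF 757.50
Penalty, months 6–11: 6 × 3% × CHF 15,150.00 = CHF 2,727.00
Interest: CHF 15,150.00 × ((1 + 0.004)^11 − 1) = CHF 15,150.00 × 0.0448906… = CHF 680.0933…
Penalties + interest = CHF 3,484.5000 + CHF 680.0933… = CHF 4,164.59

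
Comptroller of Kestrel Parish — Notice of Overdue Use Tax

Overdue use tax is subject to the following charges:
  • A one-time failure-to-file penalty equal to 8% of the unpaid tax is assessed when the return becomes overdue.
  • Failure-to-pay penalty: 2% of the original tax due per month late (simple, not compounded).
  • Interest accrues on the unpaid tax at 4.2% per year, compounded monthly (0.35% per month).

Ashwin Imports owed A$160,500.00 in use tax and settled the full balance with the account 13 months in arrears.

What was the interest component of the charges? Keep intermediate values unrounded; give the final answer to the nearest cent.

A$7,458.09

Interest: A$160,500.00 × ((1 + 0.0035)^13 − 1) = A$160,500.00 × 0.0464679… = A$7,458.0932…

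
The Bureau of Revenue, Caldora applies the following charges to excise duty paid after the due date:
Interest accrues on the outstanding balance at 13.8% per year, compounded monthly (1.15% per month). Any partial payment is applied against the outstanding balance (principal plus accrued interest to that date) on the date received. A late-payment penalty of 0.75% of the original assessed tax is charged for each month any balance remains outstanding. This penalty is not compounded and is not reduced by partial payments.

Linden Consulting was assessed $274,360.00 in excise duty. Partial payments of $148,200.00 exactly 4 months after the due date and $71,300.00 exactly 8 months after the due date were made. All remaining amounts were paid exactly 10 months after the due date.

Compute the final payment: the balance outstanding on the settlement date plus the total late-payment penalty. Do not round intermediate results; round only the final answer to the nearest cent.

Balance at month 4: $274,360.0000 × (1 + 0.0115)^4 = $287,199.9385…
After $148,200.00 payment: $287,199.9385… − $148,200.00 = $138,999.9385…
Balance at month 8: $138,999.9385… × (1 + 0.0115)^4 = $145,505.0802…
After $71,300.00 payment: $145,505.0802… − $71,300.00 = $74,205.0802…
Balance at month 10: $74,205.0802… × (1 + 0.0115)^2 = $75,921.6107…
Penalty: 10 × 0.75% × $274,360.00 = $20,577.00
Final settlement = outstanding balance + penalty = $75,921.6107… + $20,577.00 = $96,498.61

$96,498.61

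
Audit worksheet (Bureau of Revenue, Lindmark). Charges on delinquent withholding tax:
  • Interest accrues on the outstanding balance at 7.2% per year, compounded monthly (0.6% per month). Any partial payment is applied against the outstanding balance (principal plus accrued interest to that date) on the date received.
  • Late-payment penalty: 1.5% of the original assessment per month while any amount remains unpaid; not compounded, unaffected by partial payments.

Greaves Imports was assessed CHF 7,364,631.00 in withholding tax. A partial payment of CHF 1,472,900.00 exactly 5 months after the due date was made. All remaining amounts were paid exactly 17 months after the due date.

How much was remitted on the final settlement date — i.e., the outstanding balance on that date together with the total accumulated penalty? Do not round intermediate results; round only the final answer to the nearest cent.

Balance at month 5: CHF 7,364,631.0000 × (1 + 0.006)^5 = CHF 7,588,237.1525…
After CHF 1,472,900.00 payment: CHF 7,588,237.1525… − CHF 1,472,900.00 = CHF 6,115,337.1525…
Balance at month 17: CHF 6,115,337.1525… × (1 + 0.006)^12 = CHF 6,570,466.0305…
Penalty: 17 × 1.5% × CHF 7,364,631.00 = CHF 1,877,980.91…
Final settlement = outstanding balance + penalty = CHF 6,570,466.0305… + CHF 1,877,980.91… = CHF 8,448,446.94

CHF 8,448,446.94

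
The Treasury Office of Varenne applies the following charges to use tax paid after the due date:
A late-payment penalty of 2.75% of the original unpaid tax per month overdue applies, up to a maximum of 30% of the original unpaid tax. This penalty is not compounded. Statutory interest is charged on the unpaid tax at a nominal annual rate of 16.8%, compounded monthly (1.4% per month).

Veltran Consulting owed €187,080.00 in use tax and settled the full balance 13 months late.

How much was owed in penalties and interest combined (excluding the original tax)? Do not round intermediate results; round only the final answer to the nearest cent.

€93,184.73

Penalty (uncapped): 13 × 2.75% × €187,080.00 = €66,881.10; cap = 30% × €187,080.00 = €56,124.00 → penalty = €56,124.00
Interest: €187,080.00 × ((1 + 0.014)^13 − 1) = €187,080.00 × 0.1981010… = €37,060.7270…
Penalties + interest = €56,124.0000 + €37,060.7270… = €93,184.73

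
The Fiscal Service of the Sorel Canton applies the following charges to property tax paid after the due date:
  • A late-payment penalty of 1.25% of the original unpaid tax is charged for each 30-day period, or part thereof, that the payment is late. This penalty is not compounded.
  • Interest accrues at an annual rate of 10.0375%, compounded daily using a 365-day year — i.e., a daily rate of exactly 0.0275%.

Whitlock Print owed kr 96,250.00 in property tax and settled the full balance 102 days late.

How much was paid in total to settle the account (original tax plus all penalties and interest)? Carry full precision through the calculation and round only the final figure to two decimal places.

Penalty periods: ⌈102/30⌉ = 4; penalty = 4 × 1.25% × kr 96,250.00 = kr 4,812.50
Interest: kr 96,250.00 × ((1 + 0.000275)^102 − 1) = kr 96,250.00 × 0.02844314… = kr 2,737.6522…
Total = kr 96,250.00 + kr 4,812.5000 + kr 2,737.6522… = kr 103,800.15

kr 103,800.15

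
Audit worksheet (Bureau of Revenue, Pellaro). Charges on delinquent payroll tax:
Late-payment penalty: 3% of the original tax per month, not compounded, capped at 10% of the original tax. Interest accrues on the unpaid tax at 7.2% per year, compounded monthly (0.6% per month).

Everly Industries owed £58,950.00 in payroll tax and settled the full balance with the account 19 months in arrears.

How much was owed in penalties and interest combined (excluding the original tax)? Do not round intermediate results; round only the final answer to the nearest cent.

£12,990.84

Penalty (uncapped): 19 × 3% × £58,950.00 = £33,601.50; cap = 10% × £58,950.00 = £5,895.00 → penalty = £5,895.00
Interest: £58,950.00 × ((1 + 0.006)^19 − 1) = £58,950.00 × 0.1203704… = £7,095.8362…
Penalties + interest = £5,895.0000 + £7,095.8362… = £12,990.84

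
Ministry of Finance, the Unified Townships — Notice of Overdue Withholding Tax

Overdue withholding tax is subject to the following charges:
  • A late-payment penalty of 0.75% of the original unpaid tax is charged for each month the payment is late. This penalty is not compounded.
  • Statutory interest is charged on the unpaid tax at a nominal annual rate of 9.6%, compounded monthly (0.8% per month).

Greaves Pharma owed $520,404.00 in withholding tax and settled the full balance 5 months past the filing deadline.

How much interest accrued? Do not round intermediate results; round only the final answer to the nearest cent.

$21,151.89

Interest: $520,404.00 × ((1 + 0.008)^5 − 1) = $520,404.00 × 0.0406451… = $21,151.8937…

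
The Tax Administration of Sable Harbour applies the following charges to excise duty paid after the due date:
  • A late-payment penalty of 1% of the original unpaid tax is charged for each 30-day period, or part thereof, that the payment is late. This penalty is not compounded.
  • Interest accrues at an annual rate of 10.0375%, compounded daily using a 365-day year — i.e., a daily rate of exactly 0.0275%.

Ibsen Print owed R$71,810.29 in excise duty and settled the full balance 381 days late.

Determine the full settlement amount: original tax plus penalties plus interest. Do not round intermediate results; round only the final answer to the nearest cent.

R$89,076.70

Penalty periods: ⌈381/30⌉ = 13; penalty = 13 × 1% × R$71,810.29 = R$9,335.34…
Interest: R$71,810.29 × ((1 + 0.000275)^381 − 1) = R$71,810.29 × 0.11044473… = R$7,931.0684…
Total = R$71,810.29 + R$9,335.3377 + R$7,931.0684… = R$89,076.70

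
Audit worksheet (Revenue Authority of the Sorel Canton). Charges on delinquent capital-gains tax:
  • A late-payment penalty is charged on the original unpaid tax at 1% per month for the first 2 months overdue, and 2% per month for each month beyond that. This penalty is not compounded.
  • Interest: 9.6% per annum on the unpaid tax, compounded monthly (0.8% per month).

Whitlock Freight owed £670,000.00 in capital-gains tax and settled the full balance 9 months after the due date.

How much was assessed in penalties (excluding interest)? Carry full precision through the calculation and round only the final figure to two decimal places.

Penalty, months 1–2: 2 × 1% × £670,000.00 = £13,400.00
Penalty, months 3–9: 7 × 2% × £670,000.00 = £93,800.00
Total penalty = £13,400.00 + £93,800.00 = £107,200.00

£107,200.00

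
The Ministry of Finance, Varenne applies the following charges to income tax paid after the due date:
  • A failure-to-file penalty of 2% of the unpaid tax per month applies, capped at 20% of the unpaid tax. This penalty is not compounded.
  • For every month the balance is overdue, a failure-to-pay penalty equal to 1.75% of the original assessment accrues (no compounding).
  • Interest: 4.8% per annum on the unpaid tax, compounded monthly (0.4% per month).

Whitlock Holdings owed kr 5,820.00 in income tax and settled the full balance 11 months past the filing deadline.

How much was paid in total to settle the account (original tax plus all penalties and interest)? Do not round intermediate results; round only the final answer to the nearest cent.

kr 8,365.61

Failure-to-file: 11 × 2% × kr 5,820.00 = kr 1,280.40, capped at 20% × kr 5,820.00 = kr 1,164.00
Failure-to-pay penalty = 1.75% × kr 5,820.00 × 11 mo = kr 1,120.35
Interest: kr 5,820.00 × ((1 + 0.004)^11 − 1) = kr 5,820.00 × 0.0448906… = kr 261.2636…
Total = kr 5,820.00 + kr 2,284.3500 + kr 261.2636… = kr 8,365.61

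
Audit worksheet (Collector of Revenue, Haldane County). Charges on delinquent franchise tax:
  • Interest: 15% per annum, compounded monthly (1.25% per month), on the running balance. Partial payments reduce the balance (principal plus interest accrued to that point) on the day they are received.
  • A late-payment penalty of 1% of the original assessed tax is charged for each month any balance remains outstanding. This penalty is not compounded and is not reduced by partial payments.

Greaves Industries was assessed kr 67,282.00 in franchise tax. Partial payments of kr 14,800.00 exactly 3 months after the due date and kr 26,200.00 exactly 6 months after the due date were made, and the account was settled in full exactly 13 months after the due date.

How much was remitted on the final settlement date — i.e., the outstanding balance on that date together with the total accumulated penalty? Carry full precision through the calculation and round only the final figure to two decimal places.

Balance at month 3: kr 67,282.0000 × (1 + 0.0125)^3 = kr 69,836.7448…
After kr 14,800.00 payment: kr 69,836.7448… − kr 14,800.00 = kr 55,036.7448…
Balance at month 6: kr 55,036.7448… × (1 + 0.0125)^3 = kr 57,126.5287…
After kr 26,200.00 payment: kr 57,126.5287… − kr 26,200.00 = kr 30,926.5287…
Balance at month 13: kr 30,926.5287… × (1 + 0.0125)^7 = kr 33,736.2184…
Penalty: 13 × 1% × kr 67,282.00 = kr 8,746.66
Final settlement = outstanding balance + penalty = kr 33,736.2184… + kr 8,746.66 = kr 42,482.88

kr 42,482.88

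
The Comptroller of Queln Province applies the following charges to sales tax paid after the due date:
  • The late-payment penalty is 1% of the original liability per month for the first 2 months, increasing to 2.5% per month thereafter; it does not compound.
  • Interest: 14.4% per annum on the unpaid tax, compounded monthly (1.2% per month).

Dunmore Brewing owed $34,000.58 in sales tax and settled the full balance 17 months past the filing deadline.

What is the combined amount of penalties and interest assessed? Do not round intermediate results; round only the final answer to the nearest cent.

Penalty, months 1–2: 2 × 1% × $34,000.58 = $680.01…
Penalty, months 3–17: 15 × 2.5% × $34,000.58 = $12,750.22…
Interest: $34,000.58 × ((1 + 0.012)^17 − 1) = $34,000.58 × 0.2248100… = $7,643.6693…
Penalties + interest = $13,430.2291 + $7,643.6693… = $21,073.90

$21,073.90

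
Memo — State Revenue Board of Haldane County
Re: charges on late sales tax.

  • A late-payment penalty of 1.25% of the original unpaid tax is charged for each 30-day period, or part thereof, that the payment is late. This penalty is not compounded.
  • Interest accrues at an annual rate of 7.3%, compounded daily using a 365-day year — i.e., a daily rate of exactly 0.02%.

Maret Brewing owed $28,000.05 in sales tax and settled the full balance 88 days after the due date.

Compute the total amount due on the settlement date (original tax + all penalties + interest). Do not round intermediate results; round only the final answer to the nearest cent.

$29,547.16

Penalty periods: ⌈88/30⌉ = 3; penalty = 3 × 1.25% × $28,000.05 = $1,050.00…
Interest: $28,000.05 × ((1 + 0.0002)^88 − 1) = $28,000.05 × 0.01775400… = $497.1129…
Total = $28,000.05 + $1,050.0019… + $497.1129… = $29,547.16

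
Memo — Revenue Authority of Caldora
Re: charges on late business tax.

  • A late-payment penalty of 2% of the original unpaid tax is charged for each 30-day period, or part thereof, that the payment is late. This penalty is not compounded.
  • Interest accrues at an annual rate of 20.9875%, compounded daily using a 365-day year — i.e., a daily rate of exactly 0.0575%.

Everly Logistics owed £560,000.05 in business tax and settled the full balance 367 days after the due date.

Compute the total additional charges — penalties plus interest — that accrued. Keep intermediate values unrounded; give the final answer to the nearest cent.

Penalty periods: ⌈367/30⌉ = 13; penalty = 13 × 2% × £560,000.05 = £145,600.01…
Interest: £560,000.05 × ((1 + 0.000575)^367 − 1) = £560,000.05 × 0.23486834… = £131,526.2797…
Penalties + interest = £145,600.0130 + £131,526.2797… = £277,126.29

£277,126.29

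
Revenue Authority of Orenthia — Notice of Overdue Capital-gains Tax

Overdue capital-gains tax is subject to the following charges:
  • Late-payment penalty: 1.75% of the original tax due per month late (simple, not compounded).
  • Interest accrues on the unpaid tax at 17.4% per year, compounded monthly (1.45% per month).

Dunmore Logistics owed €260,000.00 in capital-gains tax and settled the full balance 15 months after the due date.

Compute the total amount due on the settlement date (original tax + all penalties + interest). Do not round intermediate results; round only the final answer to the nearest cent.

Late-payment penalty: 15 × 1.75% × €260,000.00 = €68,250.00
Interest: €260,000.00 × ((1 + 0.0145)^15 − 1) = €260,000.00 × 0.2410257… = €62,666.6785…
Total = €260,000.00 + €68,250.0000 + €62,666.6785… = €390,916.68

€390,916.68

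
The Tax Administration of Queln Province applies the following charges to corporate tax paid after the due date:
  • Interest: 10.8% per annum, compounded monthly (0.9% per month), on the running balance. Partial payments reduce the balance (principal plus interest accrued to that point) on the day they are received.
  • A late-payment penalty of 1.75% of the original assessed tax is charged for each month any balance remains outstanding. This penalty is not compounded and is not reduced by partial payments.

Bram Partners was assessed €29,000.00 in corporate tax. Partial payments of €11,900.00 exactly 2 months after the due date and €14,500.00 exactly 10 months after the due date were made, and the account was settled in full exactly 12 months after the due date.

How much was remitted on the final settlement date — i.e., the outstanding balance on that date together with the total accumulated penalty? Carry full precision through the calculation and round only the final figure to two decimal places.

Balance at month 2: €29,000.0000 × (1 + 0.009)^2 = €29,524.3490
After €11,900.00 payment: €29,524.3490 − €11,900.00 = €17,624.3490
Balance at month 10: €17,624.3490 × (1 + 0.009)^8 = €18,934.0018…
After €14,500.00 payment: €18,934.0018… − €14,500.00 = €4,434.0018…
Balance at month 12: €4,434.0018… × (1 + 0.009)^2 = €4,514.1730…
Penalty: 12 × 1.75% × €29,000.00 = €6,090.00
Final settlement = outstanding balance + penalty = €4,514.1730… + €6,090.00 = €10,604.17

€10,604.17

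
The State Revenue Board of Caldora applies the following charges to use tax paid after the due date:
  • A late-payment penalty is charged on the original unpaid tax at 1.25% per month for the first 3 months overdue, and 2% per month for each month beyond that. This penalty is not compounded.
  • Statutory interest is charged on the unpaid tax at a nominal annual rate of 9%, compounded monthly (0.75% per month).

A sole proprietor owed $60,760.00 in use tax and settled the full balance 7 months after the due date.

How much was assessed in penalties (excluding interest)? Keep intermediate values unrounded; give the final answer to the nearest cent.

Penalty, months 1–3: 3 × 1.25% × $60,760.00 = $2,278.50
Penalty, months 4–7: 4 × 2% × $60,760.00 = $4,860.80
Total penalty = $2,278.50 + $4,860.80 = $7,139.30

$7,139.30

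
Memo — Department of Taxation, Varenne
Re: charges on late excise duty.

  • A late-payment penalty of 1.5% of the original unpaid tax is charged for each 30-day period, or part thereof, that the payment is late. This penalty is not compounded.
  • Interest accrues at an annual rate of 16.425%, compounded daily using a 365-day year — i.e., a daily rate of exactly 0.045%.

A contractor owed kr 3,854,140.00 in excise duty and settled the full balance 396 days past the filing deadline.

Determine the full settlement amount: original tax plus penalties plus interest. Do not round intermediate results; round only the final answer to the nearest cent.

Penalty periods: ⌈396/30⌉ = 14; penalty = 14 × 1.5% × kr 3,854,140.00 = kr 809,369.40
Interest: kr 3,854,140.00 × ((1 + 0.00045)^396 − 1) = kr 3,854,140.00 × 0.19501641… = kr 751,620.5442…
Total = kr 3,854,140.00 + kr 809,369.4000 + kr 751,620.5442… = kr 5,415,129.94

kr 5,415,129.94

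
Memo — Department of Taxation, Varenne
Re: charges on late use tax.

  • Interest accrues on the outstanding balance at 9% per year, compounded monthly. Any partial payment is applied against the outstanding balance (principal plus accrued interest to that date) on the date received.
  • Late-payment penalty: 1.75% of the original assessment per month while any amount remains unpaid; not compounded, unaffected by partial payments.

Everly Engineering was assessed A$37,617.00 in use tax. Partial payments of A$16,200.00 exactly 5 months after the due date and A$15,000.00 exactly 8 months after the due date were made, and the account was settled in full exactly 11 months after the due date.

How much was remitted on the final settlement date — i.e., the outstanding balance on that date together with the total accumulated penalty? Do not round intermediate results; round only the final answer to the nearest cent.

Monthly rate = 9% ÷ 12 = 0.75%
Balance at month 5: A$37,617.0000 × (1 + 0.0075)^5 = A$39,048.9564…
After A$16,200.00 payment: A$39,048.9564… − A$16,200.00 = A$22,848.9564…
Balance at month 8: A$22,848.9564… × (1 + 0.0075)^3 = A$23,366.9233…
After A$15,000.00 payment: A$23,366.9233… − A$15,000.00 = A$8,366.9233…
Balance at month 11: A$8,366.9233… × (1 + 0.0075)^3 = A$8,556.5945…
Penalty: 11 × 1.75% × A$37,617.00 = A$7,241.27…
Final settlement = outstanding balance + penalty = A$8,556.5945… + A$7,241.27… = A$15,797.87

A$15,797.87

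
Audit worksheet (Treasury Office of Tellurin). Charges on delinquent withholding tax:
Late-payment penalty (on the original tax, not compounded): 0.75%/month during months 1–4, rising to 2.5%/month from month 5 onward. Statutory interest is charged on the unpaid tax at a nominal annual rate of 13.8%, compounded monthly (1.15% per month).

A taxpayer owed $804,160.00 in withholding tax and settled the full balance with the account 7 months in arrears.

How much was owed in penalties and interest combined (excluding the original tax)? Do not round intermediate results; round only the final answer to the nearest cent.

$151,448.33

Penalty, months 1–4: 4 × 0.75% × $804,160.00 = $24,124.80
Penalty, months 5–7: 3 × 2.5% × $804,160.00 = $60,312.00
Interest: $804,160.00 × ((1 + 0.0115)^7 − 1) = $804,160.00 × 0.0833311… = $67,011.5350…
Penalties + interest = $84,436.8000 + $67,011.5350… = $151,448.33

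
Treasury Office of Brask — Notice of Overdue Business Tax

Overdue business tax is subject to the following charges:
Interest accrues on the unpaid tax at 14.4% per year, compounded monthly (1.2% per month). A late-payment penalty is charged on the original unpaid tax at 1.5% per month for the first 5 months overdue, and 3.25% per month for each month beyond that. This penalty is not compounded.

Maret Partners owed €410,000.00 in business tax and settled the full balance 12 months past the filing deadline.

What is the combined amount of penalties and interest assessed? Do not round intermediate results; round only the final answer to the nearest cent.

Penalty, months 1–5: 5 × 1.5% × €410,000.00 = €30,750.00
Penalty, months 6–12: 7 × 3.25% × €410,000.00 = €93,275.00
Interest: €410,000.00 × ((1 + 0.012)^12 − 1) = €410,000.00 × 0.1538946… = €63,096.7959…
Penalties + interest = €124,025.0000 + €63,096.7959… = €187,121.80

€187,121.80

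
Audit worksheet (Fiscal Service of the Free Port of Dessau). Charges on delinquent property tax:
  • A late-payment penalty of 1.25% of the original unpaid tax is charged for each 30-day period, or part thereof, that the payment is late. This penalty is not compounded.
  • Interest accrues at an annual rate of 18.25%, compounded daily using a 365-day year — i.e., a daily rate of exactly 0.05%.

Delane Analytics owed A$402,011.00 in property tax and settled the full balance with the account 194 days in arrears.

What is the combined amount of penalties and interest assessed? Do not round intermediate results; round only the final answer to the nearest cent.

Penalty periods: ⌈194/30⌉ = 7; penalty = 7 × 1.25% × A$402,011.00 = A$35,175.96…
Interest: A$402,011.00 × ((1 + 0.0005)^194 − 1) = A$402,011.00 × 0.10183366… = A$40,938.2526…
Penalties + interest = A$35,175.9625 + A$40,938.2526… = A$76,114.22

A$76,114.22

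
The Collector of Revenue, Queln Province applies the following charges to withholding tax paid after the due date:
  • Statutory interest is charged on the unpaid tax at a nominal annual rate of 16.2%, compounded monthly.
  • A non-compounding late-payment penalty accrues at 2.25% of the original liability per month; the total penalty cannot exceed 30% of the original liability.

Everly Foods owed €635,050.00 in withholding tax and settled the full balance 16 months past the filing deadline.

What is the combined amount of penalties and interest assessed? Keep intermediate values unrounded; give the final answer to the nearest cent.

Penalty (uncapped): 16 × 2.25% × €635,050.00 = €228,618.00; cap = 30% × €635,050.00 = €190,515.00 → penalty = €190,515.00
Interest (16.2%/yr ÷ 12 = 1.35%/month): €635,050.00 × ((1 + 0.0135)^16 − 1) = €151,973.9866…
Penalties + interest = €190,515.0000 + €151,973.9866… = €342,488.99

€342,488.99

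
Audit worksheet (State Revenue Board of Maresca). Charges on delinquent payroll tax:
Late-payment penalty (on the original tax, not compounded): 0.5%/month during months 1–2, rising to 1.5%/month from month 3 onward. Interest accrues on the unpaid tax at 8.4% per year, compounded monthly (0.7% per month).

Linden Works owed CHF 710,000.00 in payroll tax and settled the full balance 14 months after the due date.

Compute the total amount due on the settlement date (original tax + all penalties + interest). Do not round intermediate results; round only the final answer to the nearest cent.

CHF 917,736.27

Penalty, months 1–2: 2 × 0.5% × CHF 710,000.00 = CHF 7,100.00
Penalty, months 3–14: 12 × 1.5% × CHF 710,000.00 = CHF 127,800.00
Interest: CHF 710,000.00 × ((1 + 0.007)^14 − 1) = CHF 710,000.00 × 0.1025863… = CHF 72,836.2655…
Total = CHF 710,000.00 + CHF 134,900.0000 + CHF 72,836.2655… = CHF 917,736.27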